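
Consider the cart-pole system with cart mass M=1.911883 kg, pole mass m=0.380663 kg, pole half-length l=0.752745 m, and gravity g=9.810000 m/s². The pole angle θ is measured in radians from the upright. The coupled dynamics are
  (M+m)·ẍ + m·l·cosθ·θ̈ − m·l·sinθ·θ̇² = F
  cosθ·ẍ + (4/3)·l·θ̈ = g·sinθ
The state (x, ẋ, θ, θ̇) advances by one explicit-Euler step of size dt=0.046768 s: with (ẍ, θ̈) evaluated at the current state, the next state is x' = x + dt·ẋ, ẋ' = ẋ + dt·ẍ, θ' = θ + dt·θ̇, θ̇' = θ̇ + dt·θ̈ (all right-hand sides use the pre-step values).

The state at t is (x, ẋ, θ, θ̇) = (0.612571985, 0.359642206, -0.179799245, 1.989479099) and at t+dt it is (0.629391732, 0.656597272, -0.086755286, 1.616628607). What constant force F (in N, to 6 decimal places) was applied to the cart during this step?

ẍ = (ẋ'−ẋ)/dt = (0.656597272−0.359642206)/0.046768 = 6.349535
θ̈ = (θ̇'−θ̇)/dt = (1.616628607−1.989479099)/0.046768 = -7.972342
sinθ=-0.178832, cosθ=0.983880
F = (M+m)·ẍ + m·l·cosθ·θ̈ − m·l·sinθ·θ̇² = 14.556602 + -2.247587 − -0.202821 = 12.511836

F = 12.511836 N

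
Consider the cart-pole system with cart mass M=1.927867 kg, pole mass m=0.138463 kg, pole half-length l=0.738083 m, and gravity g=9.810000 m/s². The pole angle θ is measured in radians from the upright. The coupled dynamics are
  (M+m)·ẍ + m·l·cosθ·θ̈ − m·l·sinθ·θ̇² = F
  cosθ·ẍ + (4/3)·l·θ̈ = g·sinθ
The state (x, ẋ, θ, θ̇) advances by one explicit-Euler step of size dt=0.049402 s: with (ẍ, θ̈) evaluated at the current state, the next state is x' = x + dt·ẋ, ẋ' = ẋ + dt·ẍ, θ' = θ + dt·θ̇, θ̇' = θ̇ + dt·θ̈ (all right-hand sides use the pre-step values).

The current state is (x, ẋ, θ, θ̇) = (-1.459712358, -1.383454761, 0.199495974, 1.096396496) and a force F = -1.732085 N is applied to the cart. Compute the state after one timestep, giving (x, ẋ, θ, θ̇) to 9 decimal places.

(-1.528057790, -1.431325970, 0.253660154, 1.241668964)

sinθ=0.198175327, cosθ=0.980166588
temp = (F + m·l·θ̇²·sinθ)/(M+m) = (-1.732085 + 0.024345786)/2.066330 = -0.826460059
θ̈ = (g·sinθ − cosθ·temp)/(l·(4/3 − m·cos²θ/(M+m))) = 2.940619162
ẍ = temp − m·l·θ̈·cosθ/(M+m) = -0.969013576
Euler: x'=-1.459712358+0.049402·-1.383454761=-1.528057790, ẋ'=-1.383454761+0.049402·-0.969013576=-1.431325970
       θ'=0.199495974+0.049402·1.096396496=0.253660154, θ̇'=1.096396496+0.049402·2.940619162=1.241668964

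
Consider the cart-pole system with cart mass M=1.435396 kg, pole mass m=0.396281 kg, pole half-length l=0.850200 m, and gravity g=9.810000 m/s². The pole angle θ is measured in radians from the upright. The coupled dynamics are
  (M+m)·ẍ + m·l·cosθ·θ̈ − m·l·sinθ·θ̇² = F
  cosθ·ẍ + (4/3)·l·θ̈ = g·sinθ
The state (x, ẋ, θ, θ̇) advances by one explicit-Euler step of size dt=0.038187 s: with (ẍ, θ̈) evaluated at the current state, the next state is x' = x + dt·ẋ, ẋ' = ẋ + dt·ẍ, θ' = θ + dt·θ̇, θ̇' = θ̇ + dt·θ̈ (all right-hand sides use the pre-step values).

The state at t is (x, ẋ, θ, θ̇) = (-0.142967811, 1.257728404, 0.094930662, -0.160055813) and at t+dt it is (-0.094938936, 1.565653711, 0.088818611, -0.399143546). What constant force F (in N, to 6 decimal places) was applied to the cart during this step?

F = 12.669185 N

ẍ = (ẋ'−ẋ)/dt = (1.565653711−1.257728404)/0.038187 = 8.063616
θ̈ = (θ̇'−θ̇)/dt = (-0.399143546−-0.160055813)/0.038187 = -6.260972
sinθ=0.094788, cosθ=0.995497
F = (M+m)·ẍ + m·l·cosθ·θ̈ − m·l·sinθ·θ̇² = 14.769940 + -2.099937 − 0.000818 = 12.669185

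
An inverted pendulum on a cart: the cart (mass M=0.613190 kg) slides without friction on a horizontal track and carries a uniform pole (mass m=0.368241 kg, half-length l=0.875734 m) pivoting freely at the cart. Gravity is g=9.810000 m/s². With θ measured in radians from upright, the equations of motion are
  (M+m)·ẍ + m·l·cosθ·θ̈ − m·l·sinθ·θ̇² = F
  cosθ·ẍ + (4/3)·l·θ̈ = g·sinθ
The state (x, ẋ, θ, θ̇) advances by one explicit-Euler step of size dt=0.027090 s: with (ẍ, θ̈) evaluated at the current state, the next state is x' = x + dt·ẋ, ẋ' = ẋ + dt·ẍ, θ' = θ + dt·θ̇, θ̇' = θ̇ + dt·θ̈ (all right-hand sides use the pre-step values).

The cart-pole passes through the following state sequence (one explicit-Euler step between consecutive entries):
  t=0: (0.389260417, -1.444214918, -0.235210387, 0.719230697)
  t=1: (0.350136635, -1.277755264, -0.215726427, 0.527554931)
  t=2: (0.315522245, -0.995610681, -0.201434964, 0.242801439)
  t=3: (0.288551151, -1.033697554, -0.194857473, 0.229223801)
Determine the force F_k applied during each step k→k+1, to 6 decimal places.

step 0→1:
  ẍ = (ẋ'−ẋ)/dt = (-1.277755264−-1.444214918)/0.027090 = 6.144690
  θ̈ = (θ̇'−θ̇)/dt = (0.527554931−0.719230697)/0.027090 = -7.075517
  sinθ=-0.233048, cosθ=0.972465
  F = (M+m)·ẍ + m·l·cosθ·θ̈ − m·l·sinθ·θ̇² = 6.030589 + -2.218895 − -0.038876 = 3.850571
step 1→2:
  ẍ = (ẋ'−ẋ)/dt = (-0.995610681−-1.277755264)/0.027090 = 10.415082
  θ̈ = (θ̇'−θ̇)/dt = (0.242801439−0.527554931)/0.027090 = -10.511388
  sinθ=-0.214057, cosθ=0.976821
  F = (M+m)·ẍ + m·l·cosθ·θ̈ − m·l·sinθ·θ̇² = 10.221685 + -3.311155 − -0.019212 = 6.929742
step 2→3:
  ẍ = (ẋ'−ẋ)/dt = (-1.033697554−-0.995610681)/0.027090 = -1.405938
  θ̈ = (θ̇'−θ̇)/dt = (0.229223801−0.242801439)/0.027090 = -0.501205
  sinθ=-0.200075, cosθ=0.979780
  F = (M+m)·ẍ + m·l·cosθ·θ̈ − m·l·sinθ·θ̇² = -1.379832 + -0.158361 − -0.003804 = -1.534389

F_0 = 3.850571 N
F_1 = 6.929742 N
F_2 = -1.534389 N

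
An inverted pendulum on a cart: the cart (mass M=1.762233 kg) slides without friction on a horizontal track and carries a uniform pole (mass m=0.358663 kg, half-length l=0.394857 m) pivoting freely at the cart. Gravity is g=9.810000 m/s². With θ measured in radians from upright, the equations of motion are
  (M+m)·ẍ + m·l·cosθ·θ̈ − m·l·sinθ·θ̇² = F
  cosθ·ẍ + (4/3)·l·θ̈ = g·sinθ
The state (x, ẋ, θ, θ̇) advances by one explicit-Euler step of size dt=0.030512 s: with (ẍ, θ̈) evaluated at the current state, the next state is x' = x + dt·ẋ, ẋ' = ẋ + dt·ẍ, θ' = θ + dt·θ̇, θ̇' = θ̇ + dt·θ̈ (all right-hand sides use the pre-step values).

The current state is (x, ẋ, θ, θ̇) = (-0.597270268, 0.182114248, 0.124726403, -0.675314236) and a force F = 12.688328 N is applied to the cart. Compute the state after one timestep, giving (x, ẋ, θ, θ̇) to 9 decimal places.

(-0.591713598, 0.385476364, 0.104121215, -0.987855780)

sinθ=0.124403266, cosθ=0.992231741
temp = (F + m·l·θ̇²·sinθ)/(M+m) = (12.688328 + 0.008034706)/2.120896 = 5.986320266
θ̈ = (g·sinθ − cosθ·temp)/(l·(4/3 − m·cos²θ/(M+m))) = -10.243233610
ẍ = temp − m·l·θ̈·cosθ/(M+m) = 6.664988057
Euler: x'=-0.597270268+0.030512·0.182114248=-0.591713598, ẋ'=0.182114248+0.030512·6.664988057=0.385476364
       θ'=0.124726403+0.030512·-0.675314236=0.104121215, θ̇'=-0.675314236+0.030512·-10.243233610=-0.987855780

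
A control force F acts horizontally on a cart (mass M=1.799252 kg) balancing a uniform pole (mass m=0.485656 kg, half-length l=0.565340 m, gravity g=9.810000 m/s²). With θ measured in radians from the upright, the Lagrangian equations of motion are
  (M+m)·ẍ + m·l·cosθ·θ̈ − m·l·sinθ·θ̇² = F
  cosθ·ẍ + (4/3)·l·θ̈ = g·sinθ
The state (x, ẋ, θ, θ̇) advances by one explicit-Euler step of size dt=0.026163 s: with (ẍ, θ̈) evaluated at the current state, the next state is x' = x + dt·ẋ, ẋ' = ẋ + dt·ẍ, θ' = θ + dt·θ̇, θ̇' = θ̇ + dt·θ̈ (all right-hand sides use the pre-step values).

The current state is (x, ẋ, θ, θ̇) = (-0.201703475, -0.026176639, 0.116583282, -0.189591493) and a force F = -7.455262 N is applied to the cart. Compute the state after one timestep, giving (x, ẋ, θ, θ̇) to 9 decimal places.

sinθ=0.116319368, cosθ=0.993211863
temp = (F + m·l·θ̇²·sinθ)/(M+m) = (-7.455262 + 0.001147964)/2.284908 = -3.262325676
θ̈ = (g·sinθ − cosθ·temp)/(l·(4/3 − m·cos²θ/(M+m))) = 6.896930571
ẍ = temp − m·l·θ̈·cosθ/(M+m) = -4.085453926
Euler: x'=-0.201703475+0.026163·-0.026176639=-0.202388334, ẋ'=-0.026176639+0.026163·-4.085453926=-0.133064370
       θ'=0.116583282+0.026163·-0.189591493=0.111623000, θ̇'=-0.189591493+0.026163·6.896930571=-0.009147098

(-0.202388334, -0.133064370, 0.111623000, -0.009147098)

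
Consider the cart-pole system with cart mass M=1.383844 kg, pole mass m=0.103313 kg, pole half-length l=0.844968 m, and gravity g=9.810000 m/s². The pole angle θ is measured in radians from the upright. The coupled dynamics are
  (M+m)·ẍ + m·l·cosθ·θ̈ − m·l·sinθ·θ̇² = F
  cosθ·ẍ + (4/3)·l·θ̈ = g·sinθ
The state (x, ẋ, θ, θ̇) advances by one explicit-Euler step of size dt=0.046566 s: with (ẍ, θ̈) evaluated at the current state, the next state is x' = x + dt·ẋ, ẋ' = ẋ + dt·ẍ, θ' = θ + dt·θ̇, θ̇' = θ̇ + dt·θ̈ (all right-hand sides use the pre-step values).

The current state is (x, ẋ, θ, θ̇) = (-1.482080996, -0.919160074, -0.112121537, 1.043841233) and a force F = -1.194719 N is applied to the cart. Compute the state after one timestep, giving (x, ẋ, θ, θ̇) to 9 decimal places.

(-1.524882604, -0.956159806, -0.063514026, 1.031109515)

sinθ=-0.111886767, cosθ=0.993720963
temp = (F + m·l·θ̇²·sinθ)/(M+m) = (-1.194719 + -0.010642480)/1.487157 = -0.810513941
θ̈ = (g·sinθ − cosθ·temp)/(l·(4/3 − m·cos²θ/(M+m))) = -0.273412327
ẍ = temp − m·l·θ̈·cosθ/(M+m) = -0.794565400
Euler: x'=-1.482080996+0.046566·-0.919160074=-1.524882604, ẋ'=-0.919160074+0.046566·-0.794565400=-0.956159806
       θ'=-0.112121537+0.046566·1.043841233=-0.063514026, θ̇'=1.043841233+0.046566·-0.273412327=1.031109515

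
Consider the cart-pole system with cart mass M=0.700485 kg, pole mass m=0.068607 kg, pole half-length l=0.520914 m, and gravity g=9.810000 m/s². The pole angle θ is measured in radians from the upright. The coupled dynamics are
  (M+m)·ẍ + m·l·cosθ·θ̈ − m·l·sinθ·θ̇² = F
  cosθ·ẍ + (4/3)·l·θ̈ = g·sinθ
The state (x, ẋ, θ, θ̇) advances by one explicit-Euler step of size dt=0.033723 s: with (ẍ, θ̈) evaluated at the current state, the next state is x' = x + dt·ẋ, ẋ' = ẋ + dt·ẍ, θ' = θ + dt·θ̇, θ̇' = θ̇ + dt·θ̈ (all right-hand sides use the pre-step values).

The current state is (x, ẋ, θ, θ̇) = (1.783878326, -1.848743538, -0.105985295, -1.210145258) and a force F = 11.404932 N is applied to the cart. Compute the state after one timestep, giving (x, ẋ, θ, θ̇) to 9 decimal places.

(1.721533148, -1.311002368, -0.146795024, -2.030415782)

sinθ=-0.105786986, cosθ=0.994388814
temp = (F + m·l·θ̇²·sinθ)/(M+m) = (11.404932 + -0.005536582)/0.769092 = 14.821887912
θ̈ = (g·sinθ − cosθ·temp)/(l·(4/3 − m·cos²θ/(M+m))) = -24.323770837
ẍ = temp − m·l·θ̈·cosθ/(M+m) = 15.945828354
Euler: x'=1.783878326+0.033723·-1.848743538=1.721533148, ẋ'=-1.848743538+0.033723·15.945828354=-1.311002368
       θ'=-0.105985295+0.033723·-1.210145258=-0.146795024, θ̇'=-1.210145258+0.033723·-24.323770837=-2.030415782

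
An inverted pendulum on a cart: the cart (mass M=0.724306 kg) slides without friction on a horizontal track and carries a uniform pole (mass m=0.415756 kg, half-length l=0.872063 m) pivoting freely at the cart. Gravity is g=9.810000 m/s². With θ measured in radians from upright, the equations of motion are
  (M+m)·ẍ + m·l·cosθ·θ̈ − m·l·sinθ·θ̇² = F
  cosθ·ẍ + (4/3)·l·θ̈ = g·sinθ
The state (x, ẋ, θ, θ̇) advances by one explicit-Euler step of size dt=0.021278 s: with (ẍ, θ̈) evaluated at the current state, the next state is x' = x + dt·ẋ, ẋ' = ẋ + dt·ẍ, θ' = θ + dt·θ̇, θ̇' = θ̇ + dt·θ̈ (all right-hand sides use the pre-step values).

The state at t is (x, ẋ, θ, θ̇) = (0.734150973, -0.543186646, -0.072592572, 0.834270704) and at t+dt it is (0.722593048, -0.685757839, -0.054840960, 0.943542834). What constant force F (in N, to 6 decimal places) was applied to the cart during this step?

ẍ = (ẋ'−ẋ)/dt = (-0.685757839−-0.543186646)/0.021278 = -6.700404
θ̈ = (θ̇'−θ̇)/dt = (0.943542834−0.834270704)/0.021278 = 5.135451
sinθ=-0.072529, cosθ=0.997366
F = (M+m)·ẍ + m·l·cosθ·θ̈ − m·l·sinθ·θ̇² = -7.638876 + 1.857033 − -0.018303 = -5.763540

F = -5.763540 N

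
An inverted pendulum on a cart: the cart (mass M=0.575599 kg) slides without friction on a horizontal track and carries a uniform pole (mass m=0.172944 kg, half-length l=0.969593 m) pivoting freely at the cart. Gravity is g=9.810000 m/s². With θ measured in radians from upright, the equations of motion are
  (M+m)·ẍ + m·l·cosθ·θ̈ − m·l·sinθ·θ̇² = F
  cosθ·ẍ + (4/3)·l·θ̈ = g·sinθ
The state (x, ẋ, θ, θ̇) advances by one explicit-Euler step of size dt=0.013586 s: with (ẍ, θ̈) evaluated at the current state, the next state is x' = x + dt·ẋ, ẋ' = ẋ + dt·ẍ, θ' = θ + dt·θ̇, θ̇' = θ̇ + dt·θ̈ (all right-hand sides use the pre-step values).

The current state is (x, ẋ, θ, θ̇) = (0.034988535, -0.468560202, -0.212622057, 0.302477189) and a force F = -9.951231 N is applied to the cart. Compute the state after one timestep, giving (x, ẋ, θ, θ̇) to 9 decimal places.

sinθ=-0.211023633, cosθ=0.977480960
temp = (F + m·l·θ̇²·sinθ)/(M+m) = (-9.951231 + -0.003237512)/0.748543 = -13.298459155
θ̈ = (g·sinθ − cosθ·temp)/(l·(4/3 − m·cos²θ/(M+m))) = 10.131023372
ẍ = temp − m·l·θ̈·cosθ/(M+m) = -15.516859077
Euler: x'=0.034988535+0.013586·-0.468560202=0.028622676, ẋ'=-0.468560202+0.013586·-15.516859077=-0.679372249
       θ'=-0.212622057+0.013586·0.302477189=-0.208512602, θ̇'=0.302477189+0.013586·10.131023372=0.440117273

(0.028622676, -0.679372249, -0.208512602, 0.440117273)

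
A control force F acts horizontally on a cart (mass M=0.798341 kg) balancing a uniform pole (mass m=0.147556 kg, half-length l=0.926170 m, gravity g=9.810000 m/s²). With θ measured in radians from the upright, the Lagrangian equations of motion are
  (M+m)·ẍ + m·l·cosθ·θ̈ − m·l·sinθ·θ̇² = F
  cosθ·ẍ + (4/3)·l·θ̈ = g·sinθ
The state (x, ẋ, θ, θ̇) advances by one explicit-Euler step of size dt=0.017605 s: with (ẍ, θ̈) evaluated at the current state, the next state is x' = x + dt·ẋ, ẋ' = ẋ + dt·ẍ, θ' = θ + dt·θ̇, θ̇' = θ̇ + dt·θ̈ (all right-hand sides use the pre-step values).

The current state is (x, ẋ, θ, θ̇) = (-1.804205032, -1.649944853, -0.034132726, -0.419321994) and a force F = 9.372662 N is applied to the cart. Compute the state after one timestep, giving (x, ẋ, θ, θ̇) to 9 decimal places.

sinθ=-0.034126099, cosθ=0.999417535
temp = (F + m·l·θ̇²·sinθ)/(M+m) = (9.372662 + -0.000820030)/0.945897 = 9.907888460
θ̈ = (g·sinθ − cosθ·temp)/(l·(4/3 − m·cos²θ/(M+m))) = -9.386626441
ẍ = temp − m·l·θ̈·cosθ/(M+m) = 11.263265844
Euler: x'=-1.804205032+0.017605·-1.649944853=-1.833252311, ẋ'=-1.649944853+0.017605·11.263265844=-1.451655058
       θ'=-0.034132726+0.017605·-0.419321994=-0.041514890, θ̇'=-0.419321994+0.017605·-9.386626441=-0.584573552

(-1.833252311, -1.451655058, -0.041514890, -0.584573552)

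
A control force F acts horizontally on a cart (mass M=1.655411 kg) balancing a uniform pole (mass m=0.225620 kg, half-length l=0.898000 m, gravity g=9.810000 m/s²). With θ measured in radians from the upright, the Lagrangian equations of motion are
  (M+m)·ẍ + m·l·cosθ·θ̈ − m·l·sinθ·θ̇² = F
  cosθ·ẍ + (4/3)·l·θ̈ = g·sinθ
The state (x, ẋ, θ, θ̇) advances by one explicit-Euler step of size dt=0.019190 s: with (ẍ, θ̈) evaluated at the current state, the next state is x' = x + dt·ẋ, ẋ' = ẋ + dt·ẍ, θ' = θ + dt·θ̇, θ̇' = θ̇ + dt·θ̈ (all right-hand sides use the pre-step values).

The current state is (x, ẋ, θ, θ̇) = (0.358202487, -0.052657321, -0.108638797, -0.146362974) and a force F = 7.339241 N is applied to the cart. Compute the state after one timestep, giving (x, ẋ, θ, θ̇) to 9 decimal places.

sinθ=-0.108425224, cosθ=0.994104608
temp = (F + m·l·θ̇²·sinθ)/(M+m) = (7.339241 + -0.000470594)/1.881031 = 3.901461701
θ̈ = (g·sinθ − cosθ·temp)/(l·(4/3 − m·cos²θ/(M+m))) = -4.530352821
ẍ = temp − m·l·θ̈·cosθ/(M+m) = 4.386551444
Euler: x'=0.358202487+0.019190·-0.052657321=0.357191993, ẋ'=-0.052657321+0.019190·4.386551444=0.031520601
       θ'=-0.108638797+0.019190·-0.146362974=-0.111447502, θ̇'=-0.146362974+0.019190·-4.530352821=-0.233300445

(0.357191993, 0.031520601, -0.111447502, -0.233300445)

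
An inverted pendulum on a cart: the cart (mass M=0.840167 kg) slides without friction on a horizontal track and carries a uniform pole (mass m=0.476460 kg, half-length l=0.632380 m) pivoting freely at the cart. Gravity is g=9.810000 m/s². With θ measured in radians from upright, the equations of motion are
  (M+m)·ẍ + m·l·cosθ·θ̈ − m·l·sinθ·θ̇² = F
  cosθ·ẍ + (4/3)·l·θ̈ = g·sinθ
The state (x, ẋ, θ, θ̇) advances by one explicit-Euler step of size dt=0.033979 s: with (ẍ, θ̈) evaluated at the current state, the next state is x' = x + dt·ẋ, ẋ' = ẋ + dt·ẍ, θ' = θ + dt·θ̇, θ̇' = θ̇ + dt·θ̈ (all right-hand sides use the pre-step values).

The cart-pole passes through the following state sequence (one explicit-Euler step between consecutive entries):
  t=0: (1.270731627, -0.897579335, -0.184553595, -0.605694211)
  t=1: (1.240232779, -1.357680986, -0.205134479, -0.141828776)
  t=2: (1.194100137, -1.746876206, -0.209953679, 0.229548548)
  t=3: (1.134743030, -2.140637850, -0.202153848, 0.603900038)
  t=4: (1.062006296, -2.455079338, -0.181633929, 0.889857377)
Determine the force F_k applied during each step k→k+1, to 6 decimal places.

step 0→1:
  ẍ = (ẋ'−ẋ)/dt = (-1.357680986−-0.897579335)/0.033979 = -13.540765
  θ̈ = (θ̇'−θ̇)/dt = (-0.141828776−-0.605694211)/0.033979 = 13.651533
  sinθ=-0.183508, cosθ=0.983018
  F = (M+m)·ẍ + m·l·cosθ·θ̈ − m·l·sinθ·θ̇² = -17.828137 + 4.043408 − -0.020285 = -13.764444
step 1→2:
  ẍ = (ẋ'−ẋ)/dt = (-1.746876206−-1.357680986)/0.033979 = -11.453993
  θ̈ = (θ̇'−θ̇)/dt = (0.229548548−-0.141828776)/0.033979 = 10.929613
  sinθ=-0.203699, cosθ=0.979034
  F = (M+m)·ẍ + m·l·cosθ·θ̈ − m·l·sinθ·θ̇² = -15.080636 + 3.224089 − -0.001235 = -11.855313
step 2→3:
  ẍ = (ẋ'−ẋ)/dt = (-2.140637850−-1.746876206)/0.033979 = -11.588382
  θ̈ = (θ̇'−θ̇)/dt = (0.603900038−0.229548548)/0.033979 = 11.017143
  sinθ=-0.208415, cosθ=0.978041
  F = (M+m)·ẍ + m·l·cosθ·θ̈ − m·l·sinθ·θ̇² = -15.257577 + 3.246612 − -0.003309 = -12.007656
step 3→4:
  ẍ = (ẋ'−ẋ)/dt = (-2.455079338−-2.140637850)/0.033979 = -9.253995
  θ̈ = (θ̇'−θ̇)/dt = (0.889857377−0.603900038)/0.033979 = 8.415708
  sinθ=-0.200780, cosθ=0.979636
  F = (M+m)·ẍ + m·l·cosθ·θ̈ − m·l·sinθ·θ̇² = -12.184059 + 2.484049 − -0.022062 = -9.677948

F_0 = -13.764444 N
F_1 = -11.855313 N
F_2 = -12.007656 N
F_3 = -9.677948 N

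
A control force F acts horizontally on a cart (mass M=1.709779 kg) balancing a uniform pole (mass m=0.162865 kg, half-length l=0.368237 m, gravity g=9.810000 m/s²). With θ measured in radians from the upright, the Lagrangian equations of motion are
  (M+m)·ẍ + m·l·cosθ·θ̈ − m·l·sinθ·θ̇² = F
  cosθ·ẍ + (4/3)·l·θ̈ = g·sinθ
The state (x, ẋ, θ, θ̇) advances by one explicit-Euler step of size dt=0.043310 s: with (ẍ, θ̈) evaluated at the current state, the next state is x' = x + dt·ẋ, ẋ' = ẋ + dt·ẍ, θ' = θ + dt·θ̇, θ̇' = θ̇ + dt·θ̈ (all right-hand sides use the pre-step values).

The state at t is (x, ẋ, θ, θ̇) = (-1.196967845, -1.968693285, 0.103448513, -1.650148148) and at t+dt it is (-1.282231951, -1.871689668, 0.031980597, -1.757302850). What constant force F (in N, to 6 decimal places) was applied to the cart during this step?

F = 4.029805 N

ẍ = (ẋ'−ẋ)/dt = (-1.871689668−-1.968693285)/0.043310 = 2.239751
θ̈ = (θ̇'−θ̇)/dt = (-1.757302850−-1.650148148)/0.043310 = -2.474133
sinθ=0.103264, cosθ=0.994654
F = (M+m)·ẍ + m·l·cosθ·θ̈ − m·l·sinθ·θ̇² = 4.194256 + -0.147588 − 0.016864 = 4.029805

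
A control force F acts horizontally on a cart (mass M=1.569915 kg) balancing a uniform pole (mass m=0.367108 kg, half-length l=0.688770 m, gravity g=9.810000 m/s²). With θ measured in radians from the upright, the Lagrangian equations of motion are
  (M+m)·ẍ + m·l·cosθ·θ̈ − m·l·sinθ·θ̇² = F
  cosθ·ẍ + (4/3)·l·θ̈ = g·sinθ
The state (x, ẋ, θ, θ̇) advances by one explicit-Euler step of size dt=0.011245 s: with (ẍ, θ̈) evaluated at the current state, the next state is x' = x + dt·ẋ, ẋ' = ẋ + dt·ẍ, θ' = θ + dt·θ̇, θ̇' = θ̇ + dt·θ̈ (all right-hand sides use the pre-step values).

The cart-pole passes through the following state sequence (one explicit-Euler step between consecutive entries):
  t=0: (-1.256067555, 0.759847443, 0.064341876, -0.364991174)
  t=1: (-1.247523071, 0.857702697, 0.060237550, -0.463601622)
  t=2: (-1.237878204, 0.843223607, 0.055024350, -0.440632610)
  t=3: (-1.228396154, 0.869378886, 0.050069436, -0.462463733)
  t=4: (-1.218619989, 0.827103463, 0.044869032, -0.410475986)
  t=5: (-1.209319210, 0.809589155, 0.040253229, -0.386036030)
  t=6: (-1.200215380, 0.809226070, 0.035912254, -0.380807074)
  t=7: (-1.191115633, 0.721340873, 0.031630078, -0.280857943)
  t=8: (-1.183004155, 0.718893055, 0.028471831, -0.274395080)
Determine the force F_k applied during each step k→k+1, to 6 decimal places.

F_0 = 14.641278 N
F_1 = -1.981847 N
F_2 = 4.012566 N
F_3 = -6.117396 N
F_4 = -2.469863 N
F_5 = 0.053422 N
F_6 = -12.894114 N
F_7 = -0.277033 N

step 0→1:
  ẍ = (ẋ'−ẋ)/dt = (0.857702697−0.759847443)/0.011245 = 8.702112
  θ̈ = (θ̇'−θ̇)/dt = (-0.463601622−-0.364991174)/0.011245 = -8.769271
  sinθ=0.064297, cosθ=0.997931
  F = (M+m)·ẍ + m·l·cosθ·θ̈ − m·l·sinθ·θ̇² = 16.856192 + -2.212748 − 0.002166 = 14.641278
step 1→2:
  ẍ = (ẋ'−ẋ)/dt = (0.843223607−0.857702697)/0.011245 = -1.287602
  θ̈ = (θ̇'−θ̇)/dt = (-0.440632610−-0.463601622)/0.011245 = 2.042598
  sinθ=0.060201, cosθ=0.998186
  F = (M+m)·ẍ + m·l·cosθ·θ̈ − m·l·sinθ·θ̇² = -2.494116 + 0.515540 − 0.003272 = -1.981847
step 2→3:
  ẍ = (ẋ'−ẋ)/dt = (0.869378886−0.843223607)/0.011245 = 2.325947
  θ̈ = (θ̇'−θ̇)/dt = (-0.462463733−-0.440632610)/0.011245 = -1.941407
  sinθ=0.054997, cosθ=0.998487
  F = (M+m)·ẍ + m·l·cosθ·θ̈ − m·l·sinθ·θ̇² = 4.505414 + -0.490148 − 0.002700 = 4.012566
step 3→4:
  ẍ = (ẋ'−ẋ)/dt = (0.827103463−0.869378886)/0.011245 = -3.759486
  θ̈ = (θ̇'−θ̇)/dt = (-0.410475986−-0.462463733)/0.011245 = 4.623188
  sinθ=0.050049, cosθ=0.998747
  F = (M+m)·ẍ + m·l·cosθ·θ̈ − m·l·sinθ·θ̇² = -7.282211 + 1.167522 − 0.002707 = -6.117396
step 4→5:
  ẍ = (ẋ'−ẋ)/dt = (0.809589155−0.827103463)/0.011245 = -1.557520
  θ̈ = (θ̇'−θ̇)/dt = (-0.386036030−-0.410475986)/0.011245 = 2.173406
  sinθ=0.044854, cosθ=0.998994
  F = (M+m)·ẍ + m·l·cosθ·θ̈ − m·l·sinθ·θ̇² = -3.016951 + 0.548999 − 0.001911 = -2.469863
step 5→6:
  ẍ = (ẋ'−ẋ)/dt = (0.809226070−0.809589155)/0.011245 = -0.032289
  θ̈ = (θ̇'−θ̇)/dt = (-0.380807074−-0.386036030)/0.011245 = 0.465003
  sinθ=0.040242, cosθ=0.999190
  F = (M+m)·ẍ + m·l·cosθ·θ̈ − m·l·sinθ·θ̇² = -0.062544 + 0.117482 − 0.001516 = 0.053422
step 6→7:
  ẍ = (ẋ'−ẋ)/dt = (0.721340873−0.809226070)/0.011245 = -7.815491
  θ̈ = (θ̇'−θ̇)/dt = (-0.280857943−-0.380807074)/0.011245 = 8.888318
  sinθ=0.035905, cosθ=0.999355
  F = (M+m)·ẍ + m·l·cosθ·θ̈ − m·l·sinθ·θ̇² = -15.138786 + 2.245988 − 0.001317 = -12.894114
step 7→8:
  ẍ = (ẋ'−ẋ)/dt = (0.718893055−0.721340873)/0.011245 = -0.217681
  θ̈ = (θ̇'−θ̇)/dt = (-0.274395080−-0.280857943)/0.011245 = 0.574732
  sinθ=0.031625, cosθ=0.999500
  F = (M+m)·ẍ + m·l·cosθ·θ̈ − m·l·sinθ·θ̇² = -0.421652 + 0.145250 − 0.000631 = -0.277033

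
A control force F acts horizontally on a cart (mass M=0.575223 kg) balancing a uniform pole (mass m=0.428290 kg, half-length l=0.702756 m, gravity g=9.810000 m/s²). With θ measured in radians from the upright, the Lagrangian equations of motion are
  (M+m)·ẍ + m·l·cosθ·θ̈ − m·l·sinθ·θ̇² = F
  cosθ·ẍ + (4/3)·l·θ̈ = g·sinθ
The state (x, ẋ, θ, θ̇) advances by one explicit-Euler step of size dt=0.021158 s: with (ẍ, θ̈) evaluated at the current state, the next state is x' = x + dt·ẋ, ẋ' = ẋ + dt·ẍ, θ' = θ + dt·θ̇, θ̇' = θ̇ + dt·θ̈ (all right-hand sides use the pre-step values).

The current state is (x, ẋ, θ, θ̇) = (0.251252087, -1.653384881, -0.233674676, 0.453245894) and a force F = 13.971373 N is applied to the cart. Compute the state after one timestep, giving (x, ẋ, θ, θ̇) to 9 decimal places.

sinθ=-0.231553885, cosθ=0.972822080
temp = (F + m·l·θ̇²·sinθ)/(M+m) = (13.971373 + -0.014317340)/1.003513 = 13.908196167
θ̈ = (g·sinθ − cosθ·temp)/(l·(4/3 − m·cos²θ/(M+m))) = -24.192773169
ẍ = temp − m·l·θ̈·cosθ/(M+m) = 20.967121143
Euler: x'=0.251252087+0.021158·-1.653384881=0.216269770, ẋ'=-1.653384881+0.021158·20.967121143=-1.209762532
       θ'=-0.233674676+0.021158·0.453245894=-0.224084899, θ̇'=0.453245894+0.021158·-24.192773169=-0.058624801

(0.216269770, -1.209762532, -0.224084899, -0.058624801)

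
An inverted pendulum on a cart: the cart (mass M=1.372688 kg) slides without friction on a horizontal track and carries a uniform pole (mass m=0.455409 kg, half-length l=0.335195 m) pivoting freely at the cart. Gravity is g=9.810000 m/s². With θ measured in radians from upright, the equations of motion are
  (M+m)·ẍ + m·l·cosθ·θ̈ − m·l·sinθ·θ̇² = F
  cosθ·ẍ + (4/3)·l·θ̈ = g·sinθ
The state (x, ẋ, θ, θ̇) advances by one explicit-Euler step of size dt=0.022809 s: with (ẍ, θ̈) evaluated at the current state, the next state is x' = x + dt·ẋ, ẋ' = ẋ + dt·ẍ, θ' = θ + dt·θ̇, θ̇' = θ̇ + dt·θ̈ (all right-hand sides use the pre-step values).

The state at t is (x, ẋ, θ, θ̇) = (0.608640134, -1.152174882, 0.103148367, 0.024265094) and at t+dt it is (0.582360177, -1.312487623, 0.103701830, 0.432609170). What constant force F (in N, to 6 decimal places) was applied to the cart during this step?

ẍ = (ẋ'−ẋ)/dt = (-1.312487623−-1.152174882)/0.022809 = -7.028486
θ̈ = (θ̇'−θ̇)/dt = (0.432609170−0.024265094)/0.022809 = 17.902761
sinθ=0.102966, cosθ=0.994685
F = (M+m)·ẍ + m·l·cosθ·θ̈ − m·l·sinθ·θ̇² = -12.848754 + 2.718346 − 0.000009 = -10.130418

F = -10.130418 N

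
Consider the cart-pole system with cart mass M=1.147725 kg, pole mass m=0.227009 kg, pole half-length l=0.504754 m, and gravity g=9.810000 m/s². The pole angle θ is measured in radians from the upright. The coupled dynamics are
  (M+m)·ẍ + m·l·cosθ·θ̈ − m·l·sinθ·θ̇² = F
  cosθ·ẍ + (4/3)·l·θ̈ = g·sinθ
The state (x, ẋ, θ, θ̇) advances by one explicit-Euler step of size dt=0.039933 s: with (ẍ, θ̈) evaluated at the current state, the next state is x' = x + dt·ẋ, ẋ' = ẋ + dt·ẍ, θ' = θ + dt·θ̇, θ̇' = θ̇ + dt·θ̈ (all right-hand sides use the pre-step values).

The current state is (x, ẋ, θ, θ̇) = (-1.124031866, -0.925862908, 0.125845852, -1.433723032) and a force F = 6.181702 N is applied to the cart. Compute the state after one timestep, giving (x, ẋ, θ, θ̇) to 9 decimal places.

sinθ=0.125513941, cosθ=0.992091856
temp = (F + m·l·θ̇²·sinθ)/(M+m) = (6.181702 + 0.029562784)/1.374734 = 4.518157538
θ̈ = (g·sinθ − cosθ·temp)/(l·(4/3 − m·cos²θ/(M+m))) = -5.501366909
ẍ = temp − m·l·θ̈·cosθ/(M+m) = 4.973068776
Euler: x'=-1.124031866+0.039933·-0.925862908=-1.161004350, ẋ'=-0.925862908+0.039933·4.973068776=-0.727273353
       θ'=0.125845852+0.039933·-1.433723032=0.068592990, θ̇'=-1.433723032+0.039933·-5.501366909=-1.653409117

(-1.161004350, -0.727273353, 0.068592990, -1.653409117)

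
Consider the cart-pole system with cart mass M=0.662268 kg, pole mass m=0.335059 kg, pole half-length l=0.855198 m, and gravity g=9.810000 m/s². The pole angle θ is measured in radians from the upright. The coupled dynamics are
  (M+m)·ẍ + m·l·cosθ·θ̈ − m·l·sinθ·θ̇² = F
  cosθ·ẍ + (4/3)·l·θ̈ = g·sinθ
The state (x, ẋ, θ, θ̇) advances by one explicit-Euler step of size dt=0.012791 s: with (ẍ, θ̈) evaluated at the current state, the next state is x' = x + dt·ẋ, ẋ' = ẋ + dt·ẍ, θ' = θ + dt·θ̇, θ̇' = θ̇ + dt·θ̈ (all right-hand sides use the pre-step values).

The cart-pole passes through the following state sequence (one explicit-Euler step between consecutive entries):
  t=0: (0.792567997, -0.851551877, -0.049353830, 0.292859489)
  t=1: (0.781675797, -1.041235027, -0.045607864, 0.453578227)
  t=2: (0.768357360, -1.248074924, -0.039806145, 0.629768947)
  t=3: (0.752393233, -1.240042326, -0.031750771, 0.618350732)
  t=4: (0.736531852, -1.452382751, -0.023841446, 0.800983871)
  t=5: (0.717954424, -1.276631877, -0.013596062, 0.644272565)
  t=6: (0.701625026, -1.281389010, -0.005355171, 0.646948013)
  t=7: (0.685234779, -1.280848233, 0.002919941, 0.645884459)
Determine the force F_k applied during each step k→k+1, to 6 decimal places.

step 0→1:
  ẍ = (ẋ'−ẋ)/dt = (-1.041235027−-0.851551877)/0.012791 = -14.829423
  θ̈ = (θ̇'−θ̇)/dt = (0.453578227−0.292859489)/0.012791 = 12.564986
  sinθ=-0.049334, cosθ=0.998782
  F = (M+m)·ẍ + m·l·cosθ·θ̈ − m·l·sinθ·θ̇² = -14.789784 + 3.596010 − -0.001212 = -11.192562
step 1→2:
  ẍ = (ẋ'−ẋ)/dt = (-1.248074924−-1.041235027)/0.012791 = -16.170737
  θ̈ = (θ̇'−θ̇)/dt = (0.629768947−0.453578227)/0.012791 = 13.774585
  sinθ=-0.045592, cosθ=0.998960
  F = (M+m)·ẍ + m·l·cosθ·θ̈ − m·l·sinθ·θ̇² = -16.127513 + 3.942890 − -0.002688 = -12.181935
step 2→3:
  ẍ = (ẋ'−ẋ)/dt = (-1.240042326−-1.248074924)/0.012791 = 0.627988
  θ̈ = (θ̇'−θ̇)/dt = (0.618350732−0.629768947)/0.012791 = -0.892676
  sinθ=-0.039796, cosθ=0.999208
  F = (M+m)·ẍ + m·l·cosθ·θ̈ − m·l·sinθ·θ̇² = 0.626310 + -0.255586 − -0.004523 = 0.375246
step 3→4:
  ẍ = (ẋ'−ẋ)/dt = (-1.452382751−-1.240042326)/0.012791 = -16.600768
  θ̈ = (θ̇'−θ̇)/dt = (0.800983871−0.618350732)/0.012791 = 14.278253
  sinθ=-0.031745, cosθ=0.999496
  F = (M+m)·ẍ + m·l·cosθ·θ̈ − m·l·sinθ·θ̇² = -16.556394 + 4.089254 − -0.003478 = -12.463662
step 4→5:
  ẍ = (ẋ'−ẋ)/dt = (-1.276631877−-1.452382751)/0.012791 = 13.740198
  θ̈ = (θ̇'−θ̇)/dt = (0.644272565−0.800983871)/0.012791 = -12.251685
  sinθ=-0.023839, cosθ=0.999716
  F = (M+m)·ẍ + m·l·cosθ·θ̈ − m·l·sinθ·θ̇² = 13.703471 + -3.509622 − -0.004383 = 10.198231
step 5→6:
  ẍ = (ẋ'−ẋ)/dt = (-1.281389010−-1.276631877)/0.012791 = -0.371913
  θ̈ = (θ̇'−θ̇)/dt = (0.646948013−0.644272565)/0.012791 = 0.209166
  sinθ=-0.013596, cosθ=0.999908
  F = (M+m)·ẍ + m·l·cosθ·θ̈ − m·l·sinθ·θ̇² = -0.370918 + 0.059929 − -0.001617 = -0.309372
step 6→7:
  ẍ = (ẋ'−ẋ)/dt = (-1.280848233−-1.281389010)/0.012791 = 0.042278
  θ̈ = (θ̇'−θ̇)/dt = (0.645884459−0.646948013)/0.012791 = -0.083149
  sinθ=-0.005355, cosθ=0.999986
  F = (M+m)·ẍ + m·l·cosθ·θ̈ − m·l·sinθ·θ̇² = 0.042165 + -0.023825 − -0.000642 = 0.018982

F_0 = -11.192562 N
F_1 = -12.181935 N
F_2 = 0.375246 N
F_3 = -12.463662 N
F_4 = 10.198231 N
F_5 = -0.309372 N
F_6 = 0.018982 N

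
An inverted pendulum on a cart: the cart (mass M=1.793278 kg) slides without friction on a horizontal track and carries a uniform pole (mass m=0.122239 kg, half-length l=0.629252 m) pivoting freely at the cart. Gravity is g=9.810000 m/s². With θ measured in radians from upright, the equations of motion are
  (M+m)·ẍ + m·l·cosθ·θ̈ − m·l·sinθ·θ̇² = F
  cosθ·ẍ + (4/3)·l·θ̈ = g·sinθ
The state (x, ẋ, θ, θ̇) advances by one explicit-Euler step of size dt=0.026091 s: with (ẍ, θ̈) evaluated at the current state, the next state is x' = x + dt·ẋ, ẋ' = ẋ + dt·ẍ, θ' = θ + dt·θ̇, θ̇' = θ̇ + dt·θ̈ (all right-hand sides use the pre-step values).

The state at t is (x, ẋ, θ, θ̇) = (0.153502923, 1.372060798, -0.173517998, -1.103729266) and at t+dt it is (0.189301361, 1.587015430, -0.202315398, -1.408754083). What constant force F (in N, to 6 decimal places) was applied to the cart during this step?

ẍ = (ẋ'−ẋ)/dt = (1.587015430−1.372060798)/0.026091 = 8.238651
θ̈ = (θ̇'−θ̇)/dt = (-1.408754083−-1.103729266)/0.026091 = -11.690806
sinθ=-0.172649, cosθ=0.984983
F = (M+m)·ẍ + m·l·cosθ·θ̈ − m·l·sinθ·θ̇² = 15.781275 + -0.885743 − -0.016178 = 14.911710

F = 14.911710 N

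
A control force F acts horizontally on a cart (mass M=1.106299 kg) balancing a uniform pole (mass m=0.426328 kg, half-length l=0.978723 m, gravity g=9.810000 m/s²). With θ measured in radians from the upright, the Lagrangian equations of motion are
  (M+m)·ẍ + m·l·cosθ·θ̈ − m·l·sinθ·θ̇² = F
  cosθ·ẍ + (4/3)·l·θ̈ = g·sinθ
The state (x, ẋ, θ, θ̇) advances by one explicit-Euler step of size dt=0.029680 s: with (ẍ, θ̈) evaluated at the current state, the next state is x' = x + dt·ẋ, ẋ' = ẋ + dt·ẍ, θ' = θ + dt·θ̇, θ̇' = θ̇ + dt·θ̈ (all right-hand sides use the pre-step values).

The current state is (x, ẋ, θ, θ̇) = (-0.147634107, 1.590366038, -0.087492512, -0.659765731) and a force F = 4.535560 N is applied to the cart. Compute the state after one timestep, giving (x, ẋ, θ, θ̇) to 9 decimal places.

(-0.100432043, 1.707411691, -0.107074359, -0.768611532)

sinθ=-0.087380930, cosθ=0.996174971
temp = (F + m·l·θ̇²·sinθ)/(M+m) = (4.535560 + -0.015870837)/1.532627 = 2.948981822
θ̈ = (g·sinθ − cosθ·temp)/(l·(4/3 − m·cos²θ/(M+m))) = -3.667311355
ẍ = temp − m·l·θ̈·cosθ/(M+m) = 3.943586708
Euler: x'=-0.147634107+0.029680·1.590366038=-0.100432043, ẋ'=1.590366038+0.029680·3.943586708=1.707411691
       θ'=-0.087492512+0.029680·-0.659765731=-0.107074359, θ̇'=-0.659765731+0.029680·-3.667311355=-0.768611532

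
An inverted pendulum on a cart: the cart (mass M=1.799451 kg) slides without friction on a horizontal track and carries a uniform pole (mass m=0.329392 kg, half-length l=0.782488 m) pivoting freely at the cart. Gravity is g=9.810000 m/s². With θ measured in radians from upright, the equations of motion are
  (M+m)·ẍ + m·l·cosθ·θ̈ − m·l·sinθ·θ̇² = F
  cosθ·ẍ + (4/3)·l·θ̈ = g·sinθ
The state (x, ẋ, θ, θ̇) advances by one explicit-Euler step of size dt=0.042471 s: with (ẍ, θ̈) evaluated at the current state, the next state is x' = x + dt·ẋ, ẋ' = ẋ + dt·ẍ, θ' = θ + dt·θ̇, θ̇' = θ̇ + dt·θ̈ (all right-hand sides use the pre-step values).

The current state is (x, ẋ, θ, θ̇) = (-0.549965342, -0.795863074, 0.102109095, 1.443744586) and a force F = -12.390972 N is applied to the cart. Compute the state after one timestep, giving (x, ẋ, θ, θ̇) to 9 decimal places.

sinθ=0.101931751, cosθ=0.994791394
temp = (F + m·l·θ̇²·sinθ)/(M+m) = (-12.390972 + 0.054762209)/2.128843 = -5.794795479
θ̈ = (g·sinθ − cosθ·temp)/(l·(4/3 − m·cos²θ/(M+m))) = 7.324900872
ẍ = temp − m·l·θ̈·cosθ/(M+m) = -6.677023547
Euler: x'=-0.549965342+0.042471·-0.795863074=-0.583766443, ẋ'=-0.795863074+0.042471·-6.677023547=-1.079442941
       θ'=0.102109095+0.042471·1.443744586=0.163426371, θ̇'=1.443744586+0.042471·7.324900872=1.754840451

(-0.583766443, -1.079442941, 0.163426371, 1.754840451)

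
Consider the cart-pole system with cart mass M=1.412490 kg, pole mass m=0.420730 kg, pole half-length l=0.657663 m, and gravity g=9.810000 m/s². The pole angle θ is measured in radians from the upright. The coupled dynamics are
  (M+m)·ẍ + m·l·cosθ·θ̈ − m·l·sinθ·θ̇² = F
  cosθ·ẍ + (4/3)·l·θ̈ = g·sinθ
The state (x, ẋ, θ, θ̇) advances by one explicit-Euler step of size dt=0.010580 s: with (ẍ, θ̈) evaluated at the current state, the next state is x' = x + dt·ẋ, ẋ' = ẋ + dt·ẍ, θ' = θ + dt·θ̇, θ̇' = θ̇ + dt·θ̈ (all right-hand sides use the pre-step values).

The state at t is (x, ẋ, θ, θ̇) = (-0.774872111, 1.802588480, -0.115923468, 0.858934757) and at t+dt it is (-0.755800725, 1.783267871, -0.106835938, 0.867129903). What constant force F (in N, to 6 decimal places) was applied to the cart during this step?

ẍ = (ẋ'−ẋ)/dt = (1.783267871−1.802588480)/0.010580 = -1.826145
θ̈ = (θ̇'−θ̇)/dt = (0.867129903−0.858934757)/0.010580 = 0.774588
sinθ=-0.115664, cosθ=0.993288
F = (M+m)·ẍ + m·l·cosθ·θ̈ − m·l·sinθ·θ̇² = -3.347725 + 0.212889 − -0.023612 = -3.111224

F = -3.111224 N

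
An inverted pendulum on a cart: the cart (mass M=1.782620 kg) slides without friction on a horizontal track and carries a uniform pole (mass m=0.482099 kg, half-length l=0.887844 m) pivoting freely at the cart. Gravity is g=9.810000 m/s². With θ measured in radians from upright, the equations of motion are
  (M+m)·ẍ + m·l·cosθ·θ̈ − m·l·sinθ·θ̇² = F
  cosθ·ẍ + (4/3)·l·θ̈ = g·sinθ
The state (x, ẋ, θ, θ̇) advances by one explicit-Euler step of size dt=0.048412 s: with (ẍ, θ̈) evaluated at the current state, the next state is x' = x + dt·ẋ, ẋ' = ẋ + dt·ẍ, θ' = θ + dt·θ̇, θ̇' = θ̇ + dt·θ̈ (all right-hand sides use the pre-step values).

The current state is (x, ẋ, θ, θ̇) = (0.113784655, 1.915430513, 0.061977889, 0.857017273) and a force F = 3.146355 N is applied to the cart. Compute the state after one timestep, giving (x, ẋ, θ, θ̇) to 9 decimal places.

sinθ=0.061938218, cosθ=0.998079985
temp = (F + m·l·θ̇²·sinθ)/(M+m) = (3.146355 + 0.019472008)/2.264719 = 1.397889543
θ̈ = (g·sinθ − cosθ·temp)/(l·(4/3 − m·cos²θ/(M+m))) = -0.791137163
ẍ = temp − m·l·θ̈·cosθ/(M+m) = 1.547126266
Euler: x'=0.113784655+0.048412·1.915430513=0.206514477, ẋ'=1.915430513+0.048412·1.547126266=1.990329990
       θ'=0.061977889+0.048412·0.857017273=0.103467809, θ̇'=0.857017273+0.048412·-0.791137163=0.818716741

(0.206514477, 1.990329990, 0.103467809, 0.818716741)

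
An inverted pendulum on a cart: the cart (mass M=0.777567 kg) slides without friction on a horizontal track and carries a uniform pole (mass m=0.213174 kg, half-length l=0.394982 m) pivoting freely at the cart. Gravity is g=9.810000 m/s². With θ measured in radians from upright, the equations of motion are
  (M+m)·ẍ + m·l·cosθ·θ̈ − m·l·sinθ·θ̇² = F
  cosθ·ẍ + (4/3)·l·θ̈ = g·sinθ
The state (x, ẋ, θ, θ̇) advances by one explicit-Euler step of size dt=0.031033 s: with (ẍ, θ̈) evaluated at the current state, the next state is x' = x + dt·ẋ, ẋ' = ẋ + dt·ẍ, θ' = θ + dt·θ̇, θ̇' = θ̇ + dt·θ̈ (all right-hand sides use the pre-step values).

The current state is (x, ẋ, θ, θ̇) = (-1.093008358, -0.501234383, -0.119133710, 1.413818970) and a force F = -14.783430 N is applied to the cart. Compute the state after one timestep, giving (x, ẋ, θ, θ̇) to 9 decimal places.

sinθ=-0.118852102, cosθ=0.992911969
temp = (F + m·l·θ̇²·sinθ)/(M+m) = (-14.783430 + -0.020003501)/0.990741 = -14.941779437
θ̈ = (g·sinθ − cosθ·temp)/(l·(4/3 − m·cos²θ/(M+m))) = 30.867642068
ẍ = temp − m·l·θ̈·cosθ/(M+m) = -17.546526785
Euler: x'=-1.093008358+0.031033·-0.501234383=-1.108563165, ẋ'=-0.501234383+0.031033·-17.546526785=-1.045755749
       θ'=-0.119133710+0.031033·1.413818970=-0.075258666, θ̇'=1.413818970+0.031033·30.867642068=2.371734506

(-1.108563165, -1.045755749, -0.075258666, 2.371734506)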